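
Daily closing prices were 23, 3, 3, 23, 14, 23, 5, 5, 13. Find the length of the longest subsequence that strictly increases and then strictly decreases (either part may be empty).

inc[i] = longest strictly increasing subsequence ending at i; dec[i] = longest strictly decreasing subsequence starting at i:
i:      1  2  3  4  5  6  7  8  9
a[i]:  23  3  3 23 14 23  5  5 13
inc:    1  1  1  2  2  3  2  2  3
dec:    3  1  1  3  2  2  1  1  1
Best peak at i=4 (value 23): inc=2, dec=3, length 2+3−1 = 4.

4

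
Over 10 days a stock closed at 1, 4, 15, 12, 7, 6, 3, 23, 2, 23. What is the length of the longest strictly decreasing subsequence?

6

Negate each value so 'decreasing' becomes 'increasing', then run patience tails on the negated sequence:
-1 → extends → [-1]
-4 → replaces -1 → [-4]
-15 → replaces -4 → [-15]
-12 → extends → [-15, -12]
-7 → extends → [-15, -12, -7]
-6 → extends → [-15, -12, -7, -6]
-3 → extends → [-15, -12, -7, -6, -3]
-23 → replaces -15 → [-23, -12, -7, -6, -3]
-2 → extends → [-23, -12, -7, -6, -3, -2]
-23 → already a tail → [-23, -12, -7, -6, -3, -2]
Six tails, so the longest strictly decreasing subsequence of the original has length 6.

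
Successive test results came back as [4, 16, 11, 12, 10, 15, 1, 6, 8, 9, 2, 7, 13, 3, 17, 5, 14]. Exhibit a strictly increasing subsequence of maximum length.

Patience tails give the LIS length; then backtrack through the dp parents:
4 → extends → [4]
16 → extends → [4, 16]
11 → replaces 16 → [4, 11]
12 → extends → [4, 11, 12]
10 → replaces 11 → [4, 10, 12]
15 → extends → [4, 10, 12, 15]
1 → replaces 4 → [1, 10, 12, 15]
6 → replaces 10 → [1, 6, 12, 15]
8 → replaces 12 → [1, 6, 8, 15]
9 → replaces 15 → [1, 6, 8, 9]
2 → replaces 6 → [1, 2, 8, 9]
7 → replaces 8 → [1, 2, 7, 9]
13 → extends → [1, 2, 7, 9, 13]
3 → replaces 7 → [1, 2, 3, 9, 13]
17 → extends → [1, 2, 3, 9, 13, 17]
5 → replaces 9 → [1, 2, 3, 5, 13, 17]
14 → replaces 17 → [1, 2, 3, 5, 13, 14]
Length 6; one witness is 4, 6, 8, 9, 13, 17.

4, 6, 8, 9, 13, 17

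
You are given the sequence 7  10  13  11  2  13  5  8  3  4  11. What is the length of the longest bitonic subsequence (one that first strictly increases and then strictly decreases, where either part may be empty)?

inc[i] = longest strictly increasing subsequence ending at i; dec[i] = longest strictly decreasing subsequence starting at i:
i:      1  2  3  4  5  6  7  8  9 10 11
a[i]:   7 10 13 11  2 13  5  8  3  4 11
inc:    1  2  3  3  1  4  2  3  2  3  4
dec:    3  3  4  3  1  3  2  2  1  1  1
Best peak at i=3 (value 13): inc=3, dec=4, length 3+4−1 = 6.

6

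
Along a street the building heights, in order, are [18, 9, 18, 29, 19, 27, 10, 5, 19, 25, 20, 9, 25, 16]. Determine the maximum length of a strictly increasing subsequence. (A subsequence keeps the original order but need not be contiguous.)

Let dp[i] be the length of the longest such subsequence ending at index i:
i:      1  2  3  4  5  6  7  8  9 10 11 12 13 14
a[i]:  18  9 18 29 19 27 10  5 19 25 20  9 25 16
dp:     1  1  2  3  3  4  2  1  3  4  4  2  5  3
Maximum dp value is 5.

5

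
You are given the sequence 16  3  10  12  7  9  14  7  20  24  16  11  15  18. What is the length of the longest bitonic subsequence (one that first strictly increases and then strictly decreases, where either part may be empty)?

8

inc[i] = longest strictly increasing subsequence ending at i; dec[i] = longest strictly decreasing subsequence starting at i:
i:      1  2  3  4  5  6  7  8  9 10 11 12 13 14
a[i]:  16  3 10 12  7  9 14  7 20 24 16 11 15 18
inc:    1  1  2  3  2  3  4  2  5  6  5  4  5  6
dec:    4  1  3  3  1  2  2  1  3  3  2  1  1  1
Best peak at i=10 (value 24): inc=6, dec=3, length 6+3−1 = 8.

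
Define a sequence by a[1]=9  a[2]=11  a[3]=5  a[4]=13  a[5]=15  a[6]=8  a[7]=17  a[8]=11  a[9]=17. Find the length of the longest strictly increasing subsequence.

Track the smallest tail for each achievable length (strict):
9 → extends → [9]
11 → extends → [9, 11]
5 → replaces 9 → [5, 11]
13 → extends → [5, 11, 13]
15 → extends → [5, 11, 13, 15]
8 → replaces 11 → [5, 8, 13, 15]
17 → extends → [5, 8, 13, 15, 17]
11 → replaces 13 → [5, 8, 11, 15, 17]
17 → already a tail → [5, 8, 11, 15, 17]
Five tails, so the longest strictly increasing subsequence has length 5 (e.g. 9, 11, 13, 15, 17).

5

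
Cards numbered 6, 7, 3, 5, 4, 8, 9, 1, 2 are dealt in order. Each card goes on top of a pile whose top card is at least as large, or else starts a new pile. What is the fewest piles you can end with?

4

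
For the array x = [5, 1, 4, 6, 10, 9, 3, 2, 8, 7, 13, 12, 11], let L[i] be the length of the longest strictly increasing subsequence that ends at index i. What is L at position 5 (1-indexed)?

dp[i] = 1 + max{dp[j] : j<i, x[j]<x[i]} (or 1 if no such j):
i:      1  2  3  4  5  6  7  8  9 10 11 12 13
x[i]:   5  1  4  6 10  9  3  2  8  7 13 12 11
dp:     1  1  2  3  4  4  2  2  4  4  5  5  5
At index 5 the value is 4.

4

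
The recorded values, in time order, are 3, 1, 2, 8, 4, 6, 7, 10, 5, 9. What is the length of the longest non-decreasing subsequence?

6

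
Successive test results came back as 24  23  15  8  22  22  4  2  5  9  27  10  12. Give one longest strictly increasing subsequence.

Patience tails give the LIS length; then backtrack through the dp parents:
24 → extends → [24]
23 → replaces 24 → [23]
15 → replaces 23 → [15]
8 → replaces 15 → [8]
22 → extends → [8, 22]
22 → already a tail → [8, 22]
4 → replaces 8 → [4, 22]
2 → replaces 4 → [2, 22]
5 → replaces 22 → [2, 5]
9 → extends → [2, 5, 9]
27 → extends → [2, 5, 9, 27]
10 → replaces 27 → [2, 5, 9, 10]
12 → extends → [2, 5, 9, 10, 12]
Length 5; one witness is 4, 5, 9, 10, 12.

4, 5, 9, 10, 12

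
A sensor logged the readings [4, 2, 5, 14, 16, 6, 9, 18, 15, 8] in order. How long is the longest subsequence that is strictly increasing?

Track the smallest tail for each achievable length (strict):
4 → extends → [4]
2 → replaces 4 → [2]
5 → extends → [2, 5]
14 → extends → [2, 5, 14]
16 → extends → [2, 5, 14, 16]
6 → replaces 14 → [2, 5, 6, 16]
9 → replaces 16 → [2, 5, 6, 9]
18 → extends → [2, 5, 6, 9, 18]
15 → replaces 18 → [2, 5, 6, 9, 15]
8 → replaces 9 → [2, 5, 6, 8, 15]
Five tails, so the longest strictly increasing subsequence has length 5 (e.g. 4, 5, 14, 16, 18).

5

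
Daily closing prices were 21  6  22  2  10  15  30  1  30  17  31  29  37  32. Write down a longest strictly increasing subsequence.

Patience tails give the LIS length; then backtrack through the dp parents:
21 → extends → [21]
6 → replaces 21 → [6]
22 → extends → [6, 22]
2 → replaces 6 → [2, 22]
10 → replaces 22 → [2, 10]
15 → extends → [2, 10, 15]
30 → extends → [2, 10, 15, 30]
1 → replaces 2 → [1, 10, 15, 30]
30 → already a tail → [1, 10, 15, 30]
17 → replaces 30 → [1, 10, 15, 17]
31 → extends → [1, 10, 15, 17, 31]
29 → replaces 31 → [1, 10, 15, 17, 29]
37 → extends → [1, 10, 15, 17, 29, 37]
32 → replaces 37 → [1, 10, 15, 17, 29, 32]
Length 6; one witness is 6, 10, 15, 30, 31, 37.

6, 10, 15, 30, 31, 37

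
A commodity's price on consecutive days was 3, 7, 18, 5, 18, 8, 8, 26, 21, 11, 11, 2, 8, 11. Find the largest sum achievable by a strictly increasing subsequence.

54

Let S[i] be the best sum of a strictly increasing subsequence ending at i:
i:      1  2  3  4  5  6  7  8  9 10 11 12 13 14
a[i]:   3  7 18  5 18  8  8 26 21 11 11  2  8 11
S:      3 10 28  8 28 18 18 54 49 29 29  2 18 29
Maximum is 54 (e.g. 3 + 7 + 18 + 26).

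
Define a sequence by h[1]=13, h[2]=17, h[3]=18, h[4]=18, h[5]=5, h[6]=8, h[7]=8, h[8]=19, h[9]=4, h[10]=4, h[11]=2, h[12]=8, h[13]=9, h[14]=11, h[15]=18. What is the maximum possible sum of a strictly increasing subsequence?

Let S[i] be the best sum of a strictly increasing subsequence ending at i:
i:      1  2  3  4  5  6  7  8  9 10 11 12 13 14 15
h[i]:  13 17 18 18  5  8  8 19  4  4  2  8  9 11 18
S:     13 30 48 48  5 13 13 67  4  4  2 13 22 33 51
Maximum is 67 (e.g. 13 + 17 + 18 + 19).

67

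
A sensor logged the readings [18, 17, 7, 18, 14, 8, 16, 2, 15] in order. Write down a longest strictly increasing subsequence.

Patience tails give the LIS length; then backtrack through the dp parents:
18 → extends → [18]
17 → replaces 18 → [17]
7 → replaces 17 → [7]
18 → extends → [7, 18]
14 → replaces 18 → [7, 14]
8 → replaces 14 → [7, 8]
16 → extends → [7, 8, 16]
2 → replaces 7 → [2, 8, 16]
15 → replaces 16 → [2, 8, 15]
Length 3; one witness is 7, 14, 16.

7, 14, 16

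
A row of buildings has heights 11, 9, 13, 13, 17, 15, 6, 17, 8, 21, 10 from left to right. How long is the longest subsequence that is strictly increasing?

Track the smallest tail for each achievable length (strict):
11 → extends → [11]
9 → replaces 11 → [9]
13 → extends → [9, 13]
13 → already a tail → [9, 13]
17 → extends → [9, 13, 17]
15 → replaces 17 → [9, 13, 15]
6 → replaces 9 → [6, 13, 15]
17 → extends → [6, 13, 15, 17]
8 → replaces 13 → [6, 8, 15, 17]
21 → extends → [6, 8, 15, 17, 21]
10 → replaces 15 → [6, 8, 10, 17, 21]
Five tails, so the longest strictly increasing subsequence has length 5 (e.g. 11, 13, 15, 17, 21).

5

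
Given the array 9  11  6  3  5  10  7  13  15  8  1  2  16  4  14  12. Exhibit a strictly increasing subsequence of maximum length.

Patience tails give the LIS length; then backtrack through the dp parents:
9 → extends → [9]
11 → extends → [9, 11]
6 → replaces 9 → [6, 11]
3 → replaces 6 → [3, 11]
5 → replaces 11 → [3, 5]
10 → extends → [3, 5, 10]
7 → replaces 10 → [3, 5, 7]
13 → extends → [3, 5, 7, 13]
15 → extends → [3, 5, 7, 13, 15]
8 → replaces 13 → [3, 5, 7, 8, 15]
1 → replaces 3 → [1, 5, 7, 8, 15]
2 → replaces 5 → [1, 2, 7, 8, 15]
16 → extends → [1, 2, 7, 8, 15, 16]
4 → replaces 7 → [1, 2, 4, 8, 15, 16]
14 → replaces 15 → [1, 2, 4, 8, 14, 16]
12 → replaces 14 → [1, 2, 4, 8, 12, 16]
Length 6; one witness is 3, 5, 10, 13, 15, 16.

3, 5, 10, 13, 15, 16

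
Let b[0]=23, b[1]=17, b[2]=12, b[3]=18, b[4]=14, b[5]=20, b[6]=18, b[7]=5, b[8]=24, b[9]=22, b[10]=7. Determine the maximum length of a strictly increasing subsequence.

4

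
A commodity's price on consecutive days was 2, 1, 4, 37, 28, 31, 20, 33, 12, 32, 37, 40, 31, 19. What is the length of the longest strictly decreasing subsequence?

5

Let dp[i] be the longest strictly decreasing subsequence ending at i:
i:      1  2  3  4  5  6  7  8  9 10 11 12 13 14
a[i]:   2  1  4 37 28 31 20 33 12 32 37 40 31 19
dp:     1  2  1  1  2  2  3  2  4  3  1  1  4  5
Maximum is 5.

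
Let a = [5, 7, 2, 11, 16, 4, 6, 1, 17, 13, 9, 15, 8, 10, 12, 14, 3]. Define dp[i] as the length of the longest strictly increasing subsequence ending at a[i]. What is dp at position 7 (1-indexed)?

dp[i] = 1 + max{dp[j] : j<i, a[j]<a[i]} (or 1 if no such j):
i:      1  2  3  4  5  6  7  8  9 10 11 12 13 14 15 16 17
a[i]:   5  7  2 11 16  4  6  1 17 13  9 15  8 10 12 14  3
dp:     1  2  1  3  4  2  3  1  5  4  4  5  4  5  6  7  2
At index 7 the value is 3.

3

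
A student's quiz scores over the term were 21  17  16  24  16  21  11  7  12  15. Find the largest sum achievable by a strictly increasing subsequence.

45

Let S[i] be the best sum of a strictly increasing subsequence ending at i:
i:      1  2  3  4  5  6  7  8  9 10
a[i]:  21 17 16 24 16 21 11  7 12 15
S:     21 17 16 45 16 38 11  7 23 38
Maximum is 45 (e.g. 21 + 24).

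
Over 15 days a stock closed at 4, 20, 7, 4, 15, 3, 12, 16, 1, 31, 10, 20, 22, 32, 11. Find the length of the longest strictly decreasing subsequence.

5

Let dp[i] be the longest strictly decreasing subsequence ending at i:
i:      1  2  3  4  5  6  7  8  9 10 11 12 13 14 15
a[i]:   4 20  7  4 15  3 12 16  1 31 10 20 22 32 11
dp:     1  1  2  3  2  4  3  2  5  1  4  2  2  1  4
Maximum is 5.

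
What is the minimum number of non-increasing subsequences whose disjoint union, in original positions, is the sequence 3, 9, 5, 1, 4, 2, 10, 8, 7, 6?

Place each on the leftmost legal pile:
3 → new pile 1 (tops now [3])
9 → new pile 2 (tops now [3, 9])
5 → pile 2 (tops now [3, 5])
1 → pile 1 (tops now [1, 5])
4 → pile 2 (tops now [1, 4])
2 → pile 2 (tops now [1, 2])
10 → new pile 3 (tops now [1, 2, 10])
8 → pile 3 (tops now [1, 2, 8])
7 → pile 3 (tops now [1, 2, 7])
6 → pile 3 (tops now [1, 2, 6])
Three piles.

3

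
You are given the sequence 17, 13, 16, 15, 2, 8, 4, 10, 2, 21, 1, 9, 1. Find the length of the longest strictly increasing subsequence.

4

Let dp[i] be the length of the longest such subsequence ending at index i:
i:      1  2  3  4  5  6  7  8  9 10 11 12 13
a[i]:  17 13 16 15  2  8  4 10  2 21  1  9  1
dp:     1  1  2  2  1  2  2  3  1  4  1  3  1
Maximum dp value is 4.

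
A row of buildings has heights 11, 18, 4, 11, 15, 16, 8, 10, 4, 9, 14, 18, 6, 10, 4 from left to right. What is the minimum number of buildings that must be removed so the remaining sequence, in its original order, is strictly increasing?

Fewest deletions = n − (longest strictly increasing subsequence).
Patience tails:
11 → extends → [11]
18 → extends → [11, 18]
4 → replaces 11 → [4, 18]
11 → replaces 18 → [4, 11]
15 → extends → [4, 11, 15]
16 → extends → [4, 11, 15, 16]
8 → replaces 11 → [4, 8, 15, 16]
10 → replaces 15 → [4, 8, 10, 16]
4 → already a tail → [4, 8, 10, 16]
9 → replaces 10 → [4, 8, 9, 16]
14 → replaces 16 → [4, 8, 9, 14]
18 → extends → [4, 8, 9, 14, 18]
6 → replaces 8 → [4, 6, 9, 14, 18]
10 → replaces 14 → [4, 6, 9, 10, 18]
4 → already a tail → [4, 6, 9, 10, 18]
Longest strictly increasing subsequence has length 5, so deletions = 15 − 5 = 10.

10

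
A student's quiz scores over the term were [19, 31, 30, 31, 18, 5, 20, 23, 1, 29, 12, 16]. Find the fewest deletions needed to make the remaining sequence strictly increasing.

8

Fewest deletions = n − (longest strictly increasing subsequence).
Patience tails:
19 → extends → [19]
31 → extends → [19, 31]
30 → replaces 31 → [19, 30]
31 → extends → [19, 30, 31]
18 → replaces 19 → [18, 30, 31]
5 → replaces 18 → [5, 30, 31]
20 → replaces 30 → [5, 20, 31]
23 → replaces 31 → [5, 20, 23]
1 → replaces 5 → [1, 20, 23]
29 → extends → [1, 20, 23, 29]
12 → replaces 20 → [1, 12, 23, 29]
16 → replaces 23 → [1, 12, 16, 29]
Longest strictly increasing subsequence has length 4, so deletions = 12 − 4 = 8.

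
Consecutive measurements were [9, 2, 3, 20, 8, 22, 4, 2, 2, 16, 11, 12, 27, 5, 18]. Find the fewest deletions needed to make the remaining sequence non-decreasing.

Fewest deletions = n − (longest non-decreasing subsequence).
i:      1  2  3  4  5  6  7  8  9 10 11 12 13 14 15
a[i]:   9  2  3 20  8 22  4  2  2 16 11 12 27  5 18
dp:     1  1  2  3  3  4  3  2  3  4  4  5  6  4  6
max dp = 6, so deletions = 15 − 6 = 9.

9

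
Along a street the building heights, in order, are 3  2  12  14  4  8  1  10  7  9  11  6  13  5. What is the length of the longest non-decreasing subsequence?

6

Let dp[i] be the length of the longest such subsequence ending at index i:
i:      1  2  3  4  5  6  7  8  9 10 11 12 13 14
a[i]:   3  2 12 14  4  8  1 10  7  9 11  6 13  5
dp:     1  1  2  3  2  3  1  4  3  4  5  3  6  3
Maximum dp value is 6.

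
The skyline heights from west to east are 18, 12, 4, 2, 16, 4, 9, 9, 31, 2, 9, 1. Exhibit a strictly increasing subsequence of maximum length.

2, 4, 9, 31

Patience tails give the LIS length; then backtrack through the dp parents:
18 → extends → [18]
12 → replaces 18 → [12]
4 → replaces 12 → [4]
2 → replaces 4 → [2]
16 → extends → [2, 16]
4 → replaces 16 → [2, 4]
9 → extends → [2, 4, 9]
9 → already a tail → [2, 4, 9]
31 → extends → [2, 4, 9, 31]
2 → already a tail → [2, 4, 9, 31]
9 → already a tail → [2, 4, 9, 31]
1 → replaces 2 → [1, 4, 9, 31]
Length 4; one witness is 2, 4, 9, 31.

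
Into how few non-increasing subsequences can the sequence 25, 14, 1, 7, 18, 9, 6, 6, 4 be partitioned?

Place each on the leftmost legal pile:
25 → new pile 1 (tops now [25])
14 → pile 1 (tops now [14])
1 → pile 1 (tops now [1])
7 → new pile 2 (tops now [1, 7])
18 → new pile 3 (tops now [1, 7, 18])
9 → pile 3 (tops now [1, 7, 9])
6 → pile 2 (tops now [1, 6, 9])
6 → pile 2 (tops now [1, 6, 9])
4 → pile 2 (tops now [1, 4, 9])
Three piles.

3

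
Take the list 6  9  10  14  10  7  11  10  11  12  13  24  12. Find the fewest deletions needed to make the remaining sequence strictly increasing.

Fewest deletions = n − (longest strictly increasing subsequence).
Patience tails:
6 → extends → [6]
9 → extends → [6, 9]
10 → extends → [6, 9, 10]
14 → extends → [6, 9, 10, 14]
10 → already a tail → [6, 9, 10, 14]
7 → replaces 9 → [6, 7, 10, 14]
11 → replaces 14 → [6, 7, 10, 11]
10 → already a tail → [6, 7, 10, 11]
11 → already a tail → [6, 7, 10, 11]
12 → extends → [6, 7, 10, 11, 12]
13 → extends → [6, 7, 10, 11, 12, 13]
24 → extends → [6, 7, 10, 11, 12, 13, 24]
12 → already a tail → [6, 7, 10, 11, 12, 13, 24]
Longest strictly increasing subsequence has length 7, so deletions = 13 − 7 = 6.

6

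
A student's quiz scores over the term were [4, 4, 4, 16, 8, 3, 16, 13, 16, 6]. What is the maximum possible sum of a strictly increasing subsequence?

41

Let S[i] be the best sum of a strictly increasing subsequence ending at i:
i:      1  2  3  4  5  6  7  8  9 10
a[i]:   4  4  4 16  8  3 16 13 16  6
S:      4  4  4 20 12  3 28 25 41 10
Maximum is 41 (e.g. 4 + 8 + 13 + 16).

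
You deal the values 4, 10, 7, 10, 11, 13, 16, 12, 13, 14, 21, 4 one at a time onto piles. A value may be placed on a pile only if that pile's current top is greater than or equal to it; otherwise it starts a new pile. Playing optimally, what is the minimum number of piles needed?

The minimum number of non-increasing subsequences covering a sequence equals the length of its longest strictly increasing subsequence.
LIS length is 8 (e.g. 4, 7, 10, 11, 12, 13, 14, 21), so 8 piles are needed.

8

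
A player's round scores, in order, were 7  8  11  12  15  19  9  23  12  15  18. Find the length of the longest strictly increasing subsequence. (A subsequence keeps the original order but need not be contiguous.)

7

Let dp[i] be the length of the longest such subsequence ending at index i:
i:      1  2  3  4  5  6  7  8  9 10 11
a[i]:   7  8 11 12 15 19  9 23 12 15 18
dp:     1  2  3  4  5  6  3  7  4  5  6
Maximum dp value is 7.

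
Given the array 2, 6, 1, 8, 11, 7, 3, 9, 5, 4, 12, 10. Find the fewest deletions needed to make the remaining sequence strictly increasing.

7

Fewest deletions = n − (longest strictly increasing subsequence).
i:      1  2  3  4  5  6  7  8  9 10 11 12
a[i]:   2  6  1  8 11  7  3  9  5  4 12 10
dp:     1  2  1  3  4  3  2  4  3  3  5  5
max dp = 5, so deletions = 12 − 5 = 7.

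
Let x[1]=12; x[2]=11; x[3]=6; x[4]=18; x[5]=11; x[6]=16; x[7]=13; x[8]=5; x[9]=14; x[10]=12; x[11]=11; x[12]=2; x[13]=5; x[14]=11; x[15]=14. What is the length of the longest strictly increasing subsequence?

4

Let dp[i] be the length of the longest such subsequence ending at index i:
i:      1  2  3  4  5  6  7  8  9 10 11 12 13 14 15
x[i]:  12 11  6 18 11 16 13  5 14 12 11  2  5 11 14
dp:     1  1  1  2  2  3  3  1  4  3  2  1  2  3  4
Maximum dp value is 4.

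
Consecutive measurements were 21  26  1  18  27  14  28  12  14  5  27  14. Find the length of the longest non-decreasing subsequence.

4

Let dp[i] be the length of the longest such subsequence ending at index i:
i:      1  2  3  4  5  6  7  8  9 10 11 12
a[i]:  21 26  1 18 27 14 28 12 14  5 27 14
dp:     1  2  1  2  3  2  4  2  3  2  4  4
Maximum dp value is 4.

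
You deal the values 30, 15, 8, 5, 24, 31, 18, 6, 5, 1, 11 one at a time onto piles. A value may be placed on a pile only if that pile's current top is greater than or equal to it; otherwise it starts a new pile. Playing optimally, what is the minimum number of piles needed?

3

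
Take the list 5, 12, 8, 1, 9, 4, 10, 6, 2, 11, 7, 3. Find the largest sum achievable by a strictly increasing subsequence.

43

Let S[i] be the best sum of a strictly increasing subsequence ending at i:
i:      1  2  3  4  5  6  7  8  9 10 11 12
a[i]:   5 12  8  1  9  4 10  6  2 11  7  3
S:      5 17 13  1 22  5 32 11  3 43 18  6
Maximum is 43 (e.g. 5 + 8 + 9 + 10 + 11).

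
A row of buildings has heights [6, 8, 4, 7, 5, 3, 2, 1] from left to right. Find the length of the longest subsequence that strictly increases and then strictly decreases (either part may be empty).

inc[i] = longest strictly increasing subsequence ending at i; dec[i] = longest strictly decreasing subsequence starting at i:
i:     1 2 3 4 5 6 7 8
a[i]:  6 8 4 7 5 3 2 1
inc:   1 2 1 2 2 1 1 1
dec:   5 6 4 5 4 3 2 1
Best peak at i=2 (value 8): inc=2, dec=6, length 2+6−1 = 7.

7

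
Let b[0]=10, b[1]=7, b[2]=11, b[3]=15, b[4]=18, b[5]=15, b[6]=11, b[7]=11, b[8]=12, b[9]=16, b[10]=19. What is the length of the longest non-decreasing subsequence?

Let dp[i] be the length of the longest such subsequence ending at index i:
i:      0  1  2  3  4  5  6  7  8  9 10
b[i]:  10  7 11 15 18 15 11 11 12 16 19
dp:     1  1  2  3  4  4  3  4  5  6  7
Maximum dp value is 7.

7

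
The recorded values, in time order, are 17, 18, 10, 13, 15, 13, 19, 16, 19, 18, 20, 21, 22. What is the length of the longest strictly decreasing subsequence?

3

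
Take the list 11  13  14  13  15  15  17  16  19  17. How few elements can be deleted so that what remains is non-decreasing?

3

Fewest deletions = n − (longest non-decreasing subsequence).
Patience tails:
11 → extends → [11]
13 → extends → [11, 13]
14 → extends → [11, 13, 14]
13 → replaces 14 → [11, 13, 13]
15 → extends → [11, 13, 13, 15]
15 → extends → [11, 13, 13, 15, 15]
17 → extends → [11, 13, 13, 15, 15, 17]
16 → replaces 17 → [11, 13, 13, 15, 15, 16]
19 → extends → [11, 13, 13, 15, 15, 16, 19]
17 → replaces 19 → [11, 13, 13, 15, 15, 16, 17]
Longest non-decreasing subsequence has length 7, so deletions = 10 − 7 = 3.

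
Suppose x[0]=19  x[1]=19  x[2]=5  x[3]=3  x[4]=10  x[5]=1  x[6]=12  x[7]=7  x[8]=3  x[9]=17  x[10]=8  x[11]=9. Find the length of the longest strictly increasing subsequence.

Track the smallest tail for each achievable length (strict):
19 → extends → [19]
19 → already a tail → [19]
5 → replaces 19 → [5]
3 → replaces 5 → [3]
10 → extends → [3, 10]
1 → replaces 3 → [1, 10]
12 → extends → [1, 10, 12]
7 → replaces 10 → [1, 7, 12]
3 → replaces 7 → [1, 3, 12]
17 → extends → [1, 3, 12, 17]
8 → replaces 12 → [1, 3, 8, 17]
9 → replaces 17 → [1, 3, 8, 9]
Four tails, so the longest strictly increasing subsequence has length 4 (e.g. 5, 10, 12, 17).

4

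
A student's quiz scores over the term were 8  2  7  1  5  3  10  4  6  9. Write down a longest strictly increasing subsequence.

2, 3, 4, 6, 9

Patience tails give the LIS length; then backtrack through the dp parents:
8 → extends → [8]
2 → replaces 8 → [2]
7 → extends → [2, 7]
1 → replaces 2 → [1, 7]
5 → replaces 7 → [1, 5]
3 → replaces 5 → [1, 3]
10 → extends → [1, 3, 10]
4 → replaces 10 → [1, 3, 4]
6 → extends → [1, 3, 4, 6]
9 → extends → [1, 3, 4, 6, 9]
Length 5; one witness is 2, 3, 4, 6, 9.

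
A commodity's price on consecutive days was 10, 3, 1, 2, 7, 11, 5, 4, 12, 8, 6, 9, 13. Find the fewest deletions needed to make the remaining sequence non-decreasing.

7

Fewest deletions = n − (longest non-decreasing subsequence).
Patience tails:
10 → extends → [10]
3 → replaces 10 → [3]
1 → replaces 3 → [1]
2 → extends → [1, 2]
7 → extends → [1, 2, 7]
11 → extends → [1, 2, 7, 11]
5 → replaces 7 → [1, 2, 5, 11]
4 → replaces 5 → [1, 2, 4, 11]
12 → extends → [1, 2, 4, 11, 12]
8 → replaces 11 → [1, 2, 4, 8, 12]
6 → replaces 8 → [1, 2, 4, 6, 12]
9 → replaces 12 → [1, 2, 4, 6, 9]
13 → extends → [1, 2, 4, 6, 9, 13]
Longest non-decreasing subsequence has length 6, so deletions = 13 − 6 = 7.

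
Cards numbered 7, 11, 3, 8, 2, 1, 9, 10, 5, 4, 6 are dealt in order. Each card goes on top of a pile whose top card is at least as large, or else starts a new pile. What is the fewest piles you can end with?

Place each on the leftmost legal pile:
7 → new pile 1 (tops now [7])
11 → new pile 2 (tops now [7, 11])
3 → pile 1 (tops now [3, 11])
8 → pile 2 (tops now [3, 8])
2 → pile 1 (tops now [2, 8])
1 → pile 1 (tops now [1, 8])
9 → new pile 3 (tops now [1, 8, 9])
10 → new pile 4 (tops now [1, 8, 9, 10])
5 → pile 2 (tops now [1, 5, 9, 10])
4 → pile 2 (tops now [1, 4, 9, 10])
6 → pile 3 (tops now [1, 4, 6, 10])
Four piles.

4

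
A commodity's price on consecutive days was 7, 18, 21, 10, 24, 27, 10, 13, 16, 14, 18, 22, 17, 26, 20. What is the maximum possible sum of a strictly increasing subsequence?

112

Let S[i] be the best sum of a strictly increasing subsequence ending at i:
i:       1   2   3   4   5   6   7   8   9  10  11  12  13  14  15
a[i]:    7  18  21  10  24  27  10  13  16  14  18  22  17  26  20
S:       7  25  46  17  70  97  17  30  46  44  64  86  63 112  84
Maximum is 112 (e.g. 7 + 10 + 13 + 16 + 18 + 22 + 26).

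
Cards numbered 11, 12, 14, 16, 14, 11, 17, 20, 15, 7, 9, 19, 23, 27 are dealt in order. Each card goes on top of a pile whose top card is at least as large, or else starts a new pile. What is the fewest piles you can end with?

Place each on the leftmost legal pile:
11 → new pile 1 (tops now [11])
12 → new pile 2 (tops now [11, 12])
14 → new pile 3 (tops now [11, 12, 14])
16 → new pile 4 (tops now [11, 12, 14, 16])
14 → pile 3 (tops now [11, 12, 14, 16])
11 → pile 1 (tops now [11, 12, 14, 16])
17 → new pile 5 (tops now [11, 12, 14, 16, 17])
20 → new pile 6 (tops now [11, 12, 14, 16, 17, 20])
15 → pile 4 (tops now [11, 12, 14, 15, 17, 20])
7 → pile 1 (tops now [7, 12, 14, 15, 17, 20])
9 → pile 2 (tops now [7, 9, 14, 15, 17, 20])
19 → pile 6 (tops now [7, 9, 14, 15, 17, 19])
23 → new pile 7 (tops now [7, 9, 14, 15, 17, 19, 23])
27 → new pile 8 (tops now [7, 9, 14, 15, 17, 19, 23, 27])
Eight piles.

8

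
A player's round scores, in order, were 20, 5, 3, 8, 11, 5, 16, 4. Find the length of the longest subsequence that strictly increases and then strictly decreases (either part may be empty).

5

inc[i] = longest strictly increasing subsequence ending at i; dec[i] = longest strictly decreasing subsequence starting at i:
i:      1  2  3  4  5  6  7  8
a[i]:  20  5  3  8 11  5 16  4
inc:    1  1  1  2  3  2  4  2
dec:    4  2  1  3  3  2  2  1
Best peak at i=5 (value 11): inc=3, dec=3, length 3+3−1 = 5.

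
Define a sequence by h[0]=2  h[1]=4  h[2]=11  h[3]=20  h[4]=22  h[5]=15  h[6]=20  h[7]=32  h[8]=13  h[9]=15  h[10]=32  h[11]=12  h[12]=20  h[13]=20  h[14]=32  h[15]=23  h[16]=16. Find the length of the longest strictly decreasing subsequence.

4

Negate each value so 'decreasing' becomes 'increasing', then run patience tails on the negated sequence:
-2 → extends → [-2]
-4 → replaces -2 → [-4]
-11 → replaces -4 → [-11]
-20 → replaces -11 → [-20]
-22 → replaces -20 → [-22]
-15 → extends → [-22, -15]
-20 → replaces -15 → [-22, -20]
-32 → replaces -22 → [-32, -20]
-13 → extends → [-32, -20, -13]
-15 → replaces -13 → [-32, -20, -15]
-32 → already a tail → [-32, -20, -15]
-12 → extends → [-32, -20, -15, -12]
-20 → already a tail → [-32, -20, -15, -12]
-20 → already a tail → [-32, -20, -15, -12]
-32 → already a tail → [-32, -20, -15, -12]
-23 → replaces -20 → [-32, -23, -15, -12]
-16 → replaces -15 → [-32, -23, -16, -12]
Four tails, so the longest strictly decreasing subsequence of the original has length 4.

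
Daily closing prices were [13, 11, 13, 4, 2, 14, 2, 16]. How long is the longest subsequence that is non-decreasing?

4

Track the smallest tail for each achievable length (allowing ties):
13 → extends → [13]
11 → replaces 13 → [11]
13 → extends → [11, 13]
4 → replaces 11 → [4, 13]
2 → replaces 4 → [2, 13]
14 → extends → [2, 13, 14]
2 → replaces 13 → [2, 2, 14]
16 → extends → [2, 2, 14, 16]
Four tails, so the longest non-decreasing subsequence has length 4 (e.g. 13, 13, 14, 16).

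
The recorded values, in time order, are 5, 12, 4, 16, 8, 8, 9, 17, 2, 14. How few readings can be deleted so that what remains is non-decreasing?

5

Fewest deletions = n − (longest non-decreasing subsequence).
Patience tails:
5 → extends → [5]
12 → extends → [5, 12]
4 → replaces 5 → [4, 12]
16 → extends → [4, 12, 16]
8 → replaces 12 → [4, 8, 16]
8 → replaces 16 → [4, 8, 8]
9 → extends → [4, 8, 8, 9]
17 → extends → [4, 8, 8, 9, 17]
2 → replaces 4 → [2, 8, 8, 9, 17]
14 → replaces 17 → [2, 8, 8, 9, 14]
Longest non-decreasing subsequence has length 5, so deletions = 10 − 5 = 5.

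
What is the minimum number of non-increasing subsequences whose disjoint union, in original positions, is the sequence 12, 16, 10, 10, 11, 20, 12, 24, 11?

The minimum number of non-increasing subsequences covering a sequence equals the length of its longest strictly increasing subsequence.
LIS length is 4 (e.g. 12, 16, 20, 24), so 4 piles are needed.

4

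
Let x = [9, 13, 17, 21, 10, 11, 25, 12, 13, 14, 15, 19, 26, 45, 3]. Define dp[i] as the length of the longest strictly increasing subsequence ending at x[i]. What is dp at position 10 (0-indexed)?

dp[i] = 1 + max{dp[j] : j<i, x[j]<x[i]} (or 1 if no such j):
i:      0  1  2  3  4  5  6  7  8  9 10 11 12 13 14
x[i]:   9 13 17 21 10 11 25 12 13 14 15 19 26 45  3
dp:     1  2  3  4  2  3  5  4  5  6  7  8  9 10  1
At index 10 the value is 7.

7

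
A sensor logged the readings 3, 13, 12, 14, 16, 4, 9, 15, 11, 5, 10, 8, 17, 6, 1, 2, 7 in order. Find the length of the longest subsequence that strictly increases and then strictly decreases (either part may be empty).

10

inc[i] = longest strictly increasing subsequence ending at i; dec[i] = longest strictly decreasing subsequence starting at i:
i:      1  2  3  4  5  6  7  8  9 10 11 12 13 14 15 16 17
a[i]:   3 13 12 14 16  4  9 15 11  5 10  8 17  6  1  2  7
inc:    1  2  2  3  4  2  3  4  4  3  4  4  5  4  1  2  5
dec:    2  7  6  6  7  2  4  6  5  2  4  3  3  2  1  1  1
Best peak at i=5 (value 16): inc=4, dec=7, length 4+7−1 = 10.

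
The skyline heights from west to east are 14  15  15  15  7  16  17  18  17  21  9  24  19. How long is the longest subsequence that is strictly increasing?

7

Let dp[i] be the length of the longest such subsequence ending at index i:
i:      1  2  3  4  5  6  7  8  9 10 11 12 13
a[i]:  14 15 15 15  7 16 17 18 17 21  9 24 19
dp:     1  2  2  2  1  3  4  5  4  6  2  7  6
Maximum dp value is 7.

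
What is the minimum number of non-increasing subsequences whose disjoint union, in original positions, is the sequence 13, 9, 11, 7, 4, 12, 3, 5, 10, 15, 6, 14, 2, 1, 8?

4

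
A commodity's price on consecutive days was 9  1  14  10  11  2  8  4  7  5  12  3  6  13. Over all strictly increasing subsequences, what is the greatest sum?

55

Let S[i] be the best sum of a strictly increasing subsequence ending at i:
i:      1  2  3  4  5  6  7  8  9 10 11 12 13 14
a[i]:   9  1 14 10 11  2  8  4  7  5 12  3  6 13
S:      9  1 23 19 30  3 11  7 14 12 42  6 18 55
Maximum is 55 (e.g. 9 + 10 + 11 + 12 + 13).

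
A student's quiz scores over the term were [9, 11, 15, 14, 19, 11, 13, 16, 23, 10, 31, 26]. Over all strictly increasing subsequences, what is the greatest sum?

108

Let S[i] be the best sum of a strictly increasing subsequence ending at i:
i:       1   2   3   4   5   6   7   8   9  10  11  12
a[i]:    9  11  15  14  19  11  13  16  23  10  31  26
S:       9  20  35  34  54  20  33  51  77  19 108 103
Maximum is 108 (e.g. 9 + 11 + 15 + 19 + 23 + 31).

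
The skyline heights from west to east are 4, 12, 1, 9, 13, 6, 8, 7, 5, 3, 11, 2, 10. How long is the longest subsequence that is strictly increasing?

4

Track the smallest tail for each achievable length (strict):
4 → extends → [4]
12 → extends → [4, 12]
1 → replaces 4 → [1, 12]
9 → replaces 12 → [1, 9]
13 → extends → [1, 9, 13]
6 → replaces 9 → [1, 6, 13]
8 → replaces 13 → [1, 6, 8]
7 → replaces 8 → [1, 6, 7]
5 → replaces 6 → [1, 5, 7]
3 → replaces 5 → [1, 3, 7]
11 → extends → [1, 3, 7, 11]
2 → replaces 3 → [1, 2, 7, 11]
10 → replaces 11 → [1, 2, 7, 10]
Four tails, so the longest strictly increasing subsequence has length 4 (e.g. 4, 6, 8, 11).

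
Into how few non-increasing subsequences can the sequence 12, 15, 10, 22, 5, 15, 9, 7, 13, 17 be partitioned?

4

Place each on the leftmost legal pile:
12 → new pile 1 (tops now [12])
15 → new pile 2 (tops now [12, 15])
10 → pile 1 (tops now [10, 15])
22 → new pile 3 (tops now [10, 15, 22])
5 → pile 1 (tops now [5, 15, 22])
15 → pile 2 (tops now [5, 15, 22])
9 → pile 2 (tops now [5, 9, 22])
7 → pile 2 (tops now [5, 7, 22])
13 → pile 3 (tops now [5, 7, 13])
17 → new pile 4 (tops now [5, 7, 13, 17])
Four piles.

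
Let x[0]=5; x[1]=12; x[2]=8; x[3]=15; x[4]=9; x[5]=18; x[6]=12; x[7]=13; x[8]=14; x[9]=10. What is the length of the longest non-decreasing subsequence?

6

Track the smallest tail for each achievable length (allowing ties):
5 → extends → [5]
12 → extends → [5, 12]
8 → replaces 12 → [5, 8]
15 → extends → [5, 8, 15]
9 → replaces 15 → [5, 8, 9]
18 → extends → [5, 8, 9, 18]
12 → replaces 18 → [5, 8, 9, 12]
13 → extends → [5, 8, 9, 12, 13]
14 → extends → [5, 8, 9, 12, 13, 14]
10 → replaces 12 → [5, 8, 9, 10, 13, 14]
Six tails, so the longest non-decreasing subsequence has length 6 (e.g. 5, 8, 9, 12, 13, 14).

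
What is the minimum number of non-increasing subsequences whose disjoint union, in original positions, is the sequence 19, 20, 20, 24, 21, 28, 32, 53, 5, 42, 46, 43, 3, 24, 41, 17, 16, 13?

Place each on the leftmost legal pile:
19 → new pile 1 (tops now [19])
20 → new pile 2 (tops now [19, 20])
20 → pile 2 (tops now [19, 20])
24 → new pile 3 (tops now [19, 20, 24])
21 → pile 3 (tops now [19, 20, 21])
28 → new pile 4 (tops now [19, 20, 21, 28])
32 → new pile 5 (tops now [19, 20, 21, 28, 32])
53 → new pile 6 (tops now [19, 20, 21, 28, 32, 53])
5 → pile 1 (tops now [5, 20, 21, 28, 32, 53])
42 → pile 6 (tops now [5, 20, 21, 28, 32, 42])
46 → new pile 7 (tops now [5, 20, 21, 28, 32, 42, 46])
43 → pile 7 (tops now [5, 20, 21, 28, 32, 42, 43])
3 → pile 1 (tops now [3, 20, 21, 28, 32, 42, 43])
24 → pile 4 (tops now [3, 20, 21, 24, 32, 42, 43])
41 → pile 6 (tops now [3, 20, 21, 24, 32, 41, 43])
17 → pile 2 (tops now [3, 17, 21, 24, 32, 41, 43])
16 → pile 2 (tops now [3, 16, 21, 24, 32, 41, 43])
13 → pile 2 (tops now [3, 13, 21, 24, 32, 41, 43])
Seven piles.

7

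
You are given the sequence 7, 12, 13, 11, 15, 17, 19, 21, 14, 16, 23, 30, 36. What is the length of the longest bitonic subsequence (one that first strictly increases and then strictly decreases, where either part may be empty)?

inc[i] = longest strictly increasing subsequence ending at i; dec[i] = longest strictly decreasing subsequence starting at i:
i:      1  2  3  4  5  6  7  8  9 10 11 12 13
a[i]:   7 12 13 11 15 17 19 21 14 16 23 30 36
inc:    1  2  3  2  4  5  6  7  4  5  8  9 10
dec:    1  2  2  1  2  2  2  2  1  1  1  1  1
Best peak at i=13 (value 36): inc=10, dec=1, length 10+1−1 = 10.

10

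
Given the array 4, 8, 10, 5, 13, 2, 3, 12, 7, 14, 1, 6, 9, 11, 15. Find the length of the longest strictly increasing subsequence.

Track the smallest tail for each achievable length (strict):
4 → extends → [4]
8 → extends → [4, 8]
10 → extends → [4, 8, 10]
5 → replaces 8 → [4, 5, 10]
13 → extends → [4, 5, 10, 13]
2 → replaces 4 → [2, 5, 10, 13]
3 → replaces 5 → [2, 3, 10, 13]
12 → replaces 13 → [2, 3, 10, 12]
7 → replaces 10 → [2, 3, 7, 12]
14 → extends → [2, 3, 7, 12, 14]
1 → replaces 2 → [1, 3, 7, 12, 14]
6 → replaces 7 → [1, 3, 6, 12, 14]
9 → replaces 12 → [1, 3, 6, 9, 14]
11 → replaces 14 → [1, 3, 6, 9, 11]
15 → extends → [1, 3, 6, 9, 11, 15]
Six tails, so the longest strictly increasing subsequence has length 6 (e.g. 4, 8, 10, 13, 14, 15).

6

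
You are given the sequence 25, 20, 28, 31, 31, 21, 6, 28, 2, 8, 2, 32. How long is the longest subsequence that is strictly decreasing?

4

Let dp[i] be the longest strictly decreasing subsequence ending at i:
i:      1  2  3  4  5  6  7  8  9 10 11 12
a[i]:  25 20 28 31 31 21  6 28  2  8  2 32
dp:     1  2  1  1  1  2  3  2  4  3  4  1
Maximum is 4.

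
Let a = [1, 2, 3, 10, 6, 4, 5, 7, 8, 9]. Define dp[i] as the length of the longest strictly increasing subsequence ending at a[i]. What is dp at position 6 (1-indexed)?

4

dp[i] = 1 + max{dp[j] : j<i, a[j]<a[i]} (or 1 if no such j):
i:      1  2  3  4  5  6  7  8  9 10
a[i]:   1  2  3 10  6  4  5  7  8  9
dp:     1  2  3  4  4  4  5  6  7  8
At index 6 the value is 4.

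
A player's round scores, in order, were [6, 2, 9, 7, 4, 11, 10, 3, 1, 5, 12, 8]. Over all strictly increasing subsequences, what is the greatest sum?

Let S[i] be the best sum of a strictly increasing subsequence ending at i:
i:      1  2  3  4  5  6  7  8  9 10 11 12
a[i]:   6  2  9  7  4 11 10  3  1  5 12  8
S:      6  2 15 13  6 26 25  5  1 11 38 21
Maximum is 38 (e.g. 6 + 9 + 11 + 12).

38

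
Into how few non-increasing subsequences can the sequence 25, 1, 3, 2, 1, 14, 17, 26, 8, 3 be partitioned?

Place each on the leftmost legal pile:
25 → new pile 1 (tops now [25])
1 → pile 1 (tops now [1])
3 → new pile 2 (tops now [1, 3])
2 → pile 2 (tops now [1, 2])
1 → pile 1 (tops now [1, 2])
14 → new pile 3 (tops now [1, 2, 14])
17 → new pile 4 (tops now [1, 2, 14, 17])
26 → new pile 5 (tops now [1, 2, 14, 17, 26])
8 → pile 3 (tops now [1, 2, 8, 17, 26])
3 → pile 3 (tops now [1, 2, 3, 17, 26])
Five piles.

5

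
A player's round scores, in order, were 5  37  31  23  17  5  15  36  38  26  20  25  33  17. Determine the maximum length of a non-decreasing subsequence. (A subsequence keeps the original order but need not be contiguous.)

6

Let dp[i] be the length of the longest such subsequence ending at index i:
i:      1  2  3  4  5  6  7  8  9 10 11 12 13 14
a[i]:   5 37 31 23 17  5 15 36 38 26 20 25 33 17
dp:     1  2  2  2  2  2  3  4  5  4  4  5  6  4
Maximum dp value is 6.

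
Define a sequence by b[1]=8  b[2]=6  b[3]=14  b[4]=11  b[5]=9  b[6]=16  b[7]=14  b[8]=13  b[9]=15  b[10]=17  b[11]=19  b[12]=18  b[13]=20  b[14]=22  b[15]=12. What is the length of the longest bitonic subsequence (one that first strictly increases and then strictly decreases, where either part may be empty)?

inc[i] = longest strictly increasing subsequence ending at i; dec[i] = longest strictly decreasing subsequence starting at i:
i:      1  2  3  4  5  6  7  8  9 10 11 12 13 14 15
b[i]:   8  6 14 11  9 16 14 13 15 17 19 18 20 22 12
inc:    1  1  2  2  2  3  3  3  4  5  6  6  7  8  3
dec:    2  1  3  2  1  4  3  2  2  2  3  2  2  2  1
Best peak at i=14 (value 22): inc=8, dec=2, length 8+2−1 = 9.

9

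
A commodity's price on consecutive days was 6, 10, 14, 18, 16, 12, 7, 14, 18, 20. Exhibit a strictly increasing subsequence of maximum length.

Patience tails give the LIS length; then backtrack through the dp parents:
6 → extends → [6]
10 → extends → [6, 10]
14 → extends → [6, 10, 14]
18 → extends → [6, 10, 14, 18]
16 → replaces 18 → [6, 10, 14, 16]
12 → replaces 14 → [6, 10, 12, 16]
7 → replaces 10 → [6, 7, 12, 16]
14 → replaces 16 → [6, 7, 12, 14]
18 → extends → [6, 7, 12, 14, 18]
20 → extends → [6, 7, 12, 14, 18, 20]
Length 6; one witness is 6, 10, 14, 16, 18, 20.

6, 10, 14, 16, 18, 20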